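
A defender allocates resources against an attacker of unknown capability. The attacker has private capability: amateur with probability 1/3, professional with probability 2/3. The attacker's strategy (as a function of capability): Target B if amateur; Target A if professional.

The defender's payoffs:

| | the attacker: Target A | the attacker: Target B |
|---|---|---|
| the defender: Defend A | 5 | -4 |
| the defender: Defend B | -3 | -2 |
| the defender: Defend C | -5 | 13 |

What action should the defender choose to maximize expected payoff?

Defend A

E[Defend A] = 1/3·(-4) + 2/3·(5) = 2
E[Defend B] = 1/3·(-2) + 2/3·(-3) = -8/3
E[Defend C] = 1/3·(13) + 2/3·(-5) = 1
Best response: Defend A (2 is the largest).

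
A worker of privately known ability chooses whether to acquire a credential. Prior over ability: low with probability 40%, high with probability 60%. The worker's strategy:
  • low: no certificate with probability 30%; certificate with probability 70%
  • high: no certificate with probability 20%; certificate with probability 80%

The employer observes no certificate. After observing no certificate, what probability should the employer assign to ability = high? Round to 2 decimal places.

0.50

Apply Bayes' rule using the sender's strategy as the likelihood.
P(no certificate) = 0.4·0.3 + 0.6·0.2 = 0.24
P(high | no certificate) = (0.6·0.2) / 0.24 = 0.12 / 0.24 = 0.5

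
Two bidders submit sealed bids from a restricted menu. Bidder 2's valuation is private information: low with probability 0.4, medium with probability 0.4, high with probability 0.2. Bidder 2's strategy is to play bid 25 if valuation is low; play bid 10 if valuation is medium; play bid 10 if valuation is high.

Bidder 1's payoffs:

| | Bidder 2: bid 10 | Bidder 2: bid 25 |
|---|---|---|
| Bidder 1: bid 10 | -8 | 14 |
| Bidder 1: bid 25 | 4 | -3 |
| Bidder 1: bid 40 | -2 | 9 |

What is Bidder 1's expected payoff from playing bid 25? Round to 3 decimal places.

E[bid 25] = 0.4·(-3) + 0.4·4 + 0.2·4 = (-1.2) + 1.6 + 0.8 = 1.2

1.200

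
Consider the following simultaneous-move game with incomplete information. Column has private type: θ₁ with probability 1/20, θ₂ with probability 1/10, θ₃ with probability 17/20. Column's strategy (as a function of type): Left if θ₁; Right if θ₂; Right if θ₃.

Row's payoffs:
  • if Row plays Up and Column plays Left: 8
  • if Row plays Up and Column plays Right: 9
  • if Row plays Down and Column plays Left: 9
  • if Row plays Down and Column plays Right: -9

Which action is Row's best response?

Up

E[Up] = 1/20·(8) + 1/10·(9) + 17/20·(9) = 179/20
E[Down] = 1/20·(9) + 1/10·(-9) + 17/20·(-9) = -81/10
Best response: Up (179/20 is the largest).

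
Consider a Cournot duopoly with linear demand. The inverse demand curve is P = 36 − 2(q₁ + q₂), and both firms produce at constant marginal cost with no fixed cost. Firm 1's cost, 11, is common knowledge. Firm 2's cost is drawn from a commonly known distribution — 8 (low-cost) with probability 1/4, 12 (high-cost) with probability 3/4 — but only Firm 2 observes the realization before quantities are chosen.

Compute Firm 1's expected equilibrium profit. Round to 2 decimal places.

34.72

Firm 2 with cost c maximizes (36 − 2(q₁+q₂) − c)·q₂, giving q₂(c) = (36 − c − 2q₁)/4.
E[c₂] = 1/4·8 + 3/4·12 = 11
Firm 1's FOC against E[q₂] yields q₁ = (36 − 2·11 + E[c₂])/6 = (36 − 22 + 11)/6 = 4.16667.
E[P] = 36 − 2·(q₁ + E[q₂]) = 19.3333; Firm 1's expected profit = (E[P] − 11)·q₁ = (19.3333 − 11)·4.16667 = 34.7222.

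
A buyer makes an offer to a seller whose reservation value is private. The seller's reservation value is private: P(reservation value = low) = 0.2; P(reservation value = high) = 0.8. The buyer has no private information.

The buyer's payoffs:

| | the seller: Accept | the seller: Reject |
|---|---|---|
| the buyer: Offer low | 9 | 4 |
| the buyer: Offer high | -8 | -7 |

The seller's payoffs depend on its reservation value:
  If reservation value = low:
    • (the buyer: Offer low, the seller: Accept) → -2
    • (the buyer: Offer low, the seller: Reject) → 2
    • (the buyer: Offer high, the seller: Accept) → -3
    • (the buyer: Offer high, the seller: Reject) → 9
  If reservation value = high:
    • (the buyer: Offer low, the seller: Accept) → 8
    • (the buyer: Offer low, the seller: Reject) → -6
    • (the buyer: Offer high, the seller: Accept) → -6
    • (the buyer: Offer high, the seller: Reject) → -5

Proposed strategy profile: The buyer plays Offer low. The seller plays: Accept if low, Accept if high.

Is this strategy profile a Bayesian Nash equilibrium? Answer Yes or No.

A profile is a BNE iff every type of every player is best-responding given beliefs about the other side.
The buyer plays Offer low: E[Offer low] = 0.2·(9) + 0.8·(9) = 9; E[Offer high] = -8. Best-responding. ✓
The seller (reservation value low), facing Offer low: Accept gives -2, Reject gives 2. Proposed Accept is not best — profitable deviation exists. ✗
The seller (reservation value high), facing Offer low: Accept gives 8, Reject gives -6. Proposed Accept is best. ✓

No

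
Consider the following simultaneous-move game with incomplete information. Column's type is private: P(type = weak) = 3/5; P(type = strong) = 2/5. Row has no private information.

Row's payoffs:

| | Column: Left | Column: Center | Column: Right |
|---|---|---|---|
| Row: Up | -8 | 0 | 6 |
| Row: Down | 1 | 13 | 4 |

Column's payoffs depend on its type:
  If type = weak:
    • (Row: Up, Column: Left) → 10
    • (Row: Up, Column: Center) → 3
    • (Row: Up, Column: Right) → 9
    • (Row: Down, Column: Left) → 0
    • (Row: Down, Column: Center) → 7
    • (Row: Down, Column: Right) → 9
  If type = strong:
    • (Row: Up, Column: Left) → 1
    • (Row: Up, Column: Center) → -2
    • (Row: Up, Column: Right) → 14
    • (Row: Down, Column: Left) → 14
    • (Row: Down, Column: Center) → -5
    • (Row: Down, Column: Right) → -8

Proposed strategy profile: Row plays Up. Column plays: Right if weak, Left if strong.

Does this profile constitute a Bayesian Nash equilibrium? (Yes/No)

Row plays Up: E[Up] = 3/5·(6) + 2/5·(-8) = 2/5; E[Down] = 14/5. Not best-responding. ✗
Column (type weak), facing Up: Left gives 10, Center gives 3, Right gives 9. Proposed Right is not best — profitable deviation exists. ✗
Column (type strong), facing Up: Left gives 1, Center gives -2, Right gives 14. Proposed Left is not best — profitable deviation exists. ✗

No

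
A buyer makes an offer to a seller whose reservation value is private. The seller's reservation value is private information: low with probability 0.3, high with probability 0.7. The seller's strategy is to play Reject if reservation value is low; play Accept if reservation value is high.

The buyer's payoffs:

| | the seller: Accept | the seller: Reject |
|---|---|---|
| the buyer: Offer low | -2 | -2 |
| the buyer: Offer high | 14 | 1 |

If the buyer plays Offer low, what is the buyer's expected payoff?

-2

E[Offer low] = 0.3·(-2) + 0.7·(-2) = (-0.6) + (-1.4) = -2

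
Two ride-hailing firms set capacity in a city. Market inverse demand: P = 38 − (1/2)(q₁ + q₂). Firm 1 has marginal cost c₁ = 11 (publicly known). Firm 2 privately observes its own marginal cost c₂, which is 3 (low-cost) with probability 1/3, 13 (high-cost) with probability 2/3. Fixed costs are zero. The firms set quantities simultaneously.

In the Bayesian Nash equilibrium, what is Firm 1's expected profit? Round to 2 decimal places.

Firm 2 with cost c maximizes (38 − (1/2)(q₁+q₂) − c)·q₂, giving q₂(c) = (38 − c − (1/2)q₁).
E[c₂] = 1/3·3 + 2/3·13 = 9.66667
Firm 1's FOC against E[q₂] yields q₁ = (38 − 2·11 + E[c₂])/(3/2) = (38 − 22 + 9.66667)/(3/2) = 17.1111.
E[P] = 38 − (1/2)·(q₁ + E[q₂]) = 19.5556; Firm 1's expected profit = (E[P] − 11)·q₁ = (19.5556 − 11)·17.1111 = 146.395.

146.40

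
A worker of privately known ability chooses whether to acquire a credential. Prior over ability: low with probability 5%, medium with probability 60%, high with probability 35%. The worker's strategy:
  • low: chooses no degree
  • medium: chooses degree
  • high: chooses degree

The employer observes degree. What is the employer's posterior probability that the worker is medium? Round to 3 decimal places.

0.632

P(degree) = 0.05·0 + 0.6·1 + 0.35·1 = 0.95
P(medium | degree) = (0.6·1) / 0.95 = 0.6 / 0.95 = 0.631579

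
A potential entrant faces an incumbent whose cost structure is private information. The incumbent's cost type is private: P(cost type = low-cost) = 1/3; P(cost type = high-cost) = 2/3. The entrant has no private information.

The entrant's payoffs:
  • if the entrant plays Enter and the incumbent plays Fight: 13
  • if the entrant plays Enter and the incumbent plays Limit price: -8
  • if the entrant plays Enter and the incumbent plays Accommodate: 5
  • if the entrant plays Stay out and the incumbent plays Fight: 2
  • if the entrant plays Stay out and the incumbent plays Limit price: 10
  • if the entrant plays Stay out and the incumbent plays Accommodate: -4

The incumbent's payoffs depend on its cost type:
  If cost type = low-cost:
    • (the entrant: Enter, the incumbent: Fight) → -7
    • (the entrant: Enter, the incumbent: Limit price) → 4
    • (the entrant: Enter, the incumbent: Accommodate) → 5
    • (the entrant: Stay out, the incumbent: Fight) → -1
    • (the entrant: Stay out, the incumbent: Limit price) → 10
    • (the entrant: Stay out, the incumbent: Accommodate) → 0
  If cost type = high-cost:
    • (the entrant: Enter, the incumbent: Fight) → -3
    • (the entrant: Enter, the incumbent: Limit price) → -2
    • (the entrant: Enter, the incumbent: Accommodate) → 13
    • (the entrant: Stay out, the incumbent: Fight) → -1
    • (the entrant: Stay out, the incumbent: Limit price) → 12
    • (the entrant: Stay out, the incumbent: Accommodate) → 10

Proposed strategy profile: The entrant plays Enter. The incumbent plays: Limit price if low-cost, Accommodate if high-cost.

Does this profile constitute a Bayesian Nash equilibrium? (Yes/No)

The entrant plays Enter: E[Enter] = 1/3·(-8) + 2/3·(5) = 2/3; E[Stay out] = 2/3. Best-responding. ✓
The incumbent (cost type low-cost), facing Enter: Fight gives -7, Limit price gives 4, Accommodate gives 5. Proposed Limit price is not best — profitable deviation exists. ✗
The incumbent (cost type high-cost), facing Enter: Fight gives -3, Limit price gives -2, Accommodate gives 13. Proposed Accommodate is best. ✓

No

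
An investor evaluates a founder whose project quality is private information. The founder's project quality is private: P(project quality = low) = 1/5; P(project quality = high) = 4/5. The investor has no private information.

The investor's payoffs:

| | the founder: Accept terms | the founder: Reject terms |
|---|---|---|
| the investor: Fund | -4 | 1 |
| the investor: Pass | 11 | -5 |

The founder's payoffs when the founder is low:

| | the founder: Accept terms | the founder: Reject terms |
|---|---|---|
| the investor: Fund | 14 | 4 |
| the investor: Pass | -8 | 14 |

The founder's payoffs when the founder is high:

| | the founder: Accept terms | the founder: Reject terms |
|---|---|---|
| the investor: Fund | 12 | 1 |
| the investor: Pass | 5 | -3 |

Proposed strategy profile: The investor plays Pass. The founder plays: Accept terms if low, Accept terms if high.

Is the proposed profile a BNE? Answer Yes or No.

The investor plays Pass: E[Pass] = 1/5·(11) + 4/5·(11) = 11; E[Fund] = -4. Best-responding. ✓
The founder (project quality low), facing Pass: Accept terms gives -8, Reject terms gives 14. Proposed Accept terms is not best — profitable deviation exists. ✗
The founder (project quality high), facing Pass: Accept terms gives 5, Reject terms gives -3. Proposed Accept terms is best. ✓

No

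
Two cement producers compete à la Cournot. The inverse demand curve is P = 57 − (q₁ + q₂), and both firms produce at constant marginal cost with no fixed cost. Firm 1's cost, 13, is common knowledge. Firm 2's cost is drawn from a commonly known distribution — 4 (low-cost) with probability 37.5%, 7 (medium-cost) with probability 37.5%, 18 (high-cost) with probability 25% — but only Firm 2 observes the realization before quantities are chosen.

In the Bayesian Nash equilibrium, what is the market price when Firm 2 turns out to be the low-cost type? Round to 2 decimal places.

23.90

Firm 2 with cost c maximizes (57 − (q₁+q₂) − c)·q₂, giving q₂(c) = (57 − c − q₁)/2.
E[c₂] = 0.375·4 + 0.375·7 + 0.25·18 = 8.625
Firm 1's FOC against E[q₂] yields q₁ = (57 − 2·13 + E[c₂])/3 = (57 − 26 + 8.625)/3 = 13.2083.
q₂(low-cost) = 19.8958, so P = 57 − (13.2083 + 19.8958) = 23.8958.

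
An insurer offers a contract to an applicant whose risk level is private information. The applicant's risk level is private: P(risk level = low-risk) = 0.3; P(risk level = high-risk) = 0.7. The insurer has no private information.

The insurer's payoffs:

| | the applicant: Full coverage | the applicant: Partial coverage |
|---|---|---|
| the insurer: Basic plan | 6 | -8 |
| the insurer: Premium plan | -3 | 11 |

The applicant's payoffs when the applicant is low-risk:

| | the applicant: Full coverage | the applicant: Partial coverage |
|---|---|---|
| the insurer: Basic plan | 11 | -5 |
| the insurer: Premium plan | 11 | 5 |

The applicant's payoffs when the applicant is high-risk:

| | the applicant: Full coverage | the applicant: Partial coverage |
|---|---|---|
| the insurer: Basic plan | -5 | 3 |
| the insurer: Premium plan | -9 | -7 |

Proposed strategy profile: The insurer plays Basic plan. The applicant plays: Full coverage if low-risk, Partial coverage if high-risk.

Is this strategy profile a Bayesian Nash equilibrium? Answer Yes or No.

No

The insurer plays Basic plan: E[Basic plan] = 0.3·(6) + 0.7·(-8) = -3.8; E[Premium plan] = 6.8. Not best-responding. ✗
The applicant (risk level low-risk), facing Basic plan: Full coverage gives 11, Partial coverage gives -5. Proposed Full coverage is best. ✓
The applicant (risk level high-risk), facing Basic plan: Full coverage gives -5, Partial coverage gives 3. Proposed Partial coverage is best. ✓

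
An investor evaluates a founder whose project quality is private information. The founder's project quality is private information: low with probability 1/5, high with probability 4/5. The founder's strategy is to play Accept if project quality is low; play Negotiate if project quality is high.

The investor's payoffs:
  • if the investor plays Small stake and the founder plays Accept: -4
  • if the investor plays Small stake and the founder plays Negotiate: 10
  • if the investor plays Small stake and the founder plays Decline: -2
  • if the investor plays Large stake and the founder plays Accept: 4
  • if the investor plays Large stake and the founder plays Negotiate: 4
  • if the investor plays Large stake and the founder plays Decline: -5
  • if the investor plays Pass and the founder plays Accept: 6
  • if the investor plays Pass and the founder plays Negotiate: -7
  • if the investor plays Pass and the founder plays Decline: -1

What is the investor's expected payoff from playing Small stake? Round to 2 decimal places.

7.20

Take the expectation over the founder's project quality, weighting each type's action by its prior probability.
E[Small stake] = 1/5·(-4) + 4/5·10 = (-4/5) + 8 = 36/5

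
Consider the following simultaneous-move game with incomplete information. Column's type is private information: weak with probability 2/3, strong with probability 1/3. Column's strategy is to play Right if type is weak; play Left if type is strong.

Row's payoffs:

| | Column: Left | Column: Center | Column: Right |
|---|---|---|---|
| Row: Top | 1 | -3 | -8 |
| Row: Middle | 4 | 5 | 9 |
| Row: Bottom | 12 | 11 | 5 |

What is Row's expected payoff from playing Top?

-5

E[Top] = 2/3·(-8) + 1/3·1 = (-16/3) + 1/3 = -5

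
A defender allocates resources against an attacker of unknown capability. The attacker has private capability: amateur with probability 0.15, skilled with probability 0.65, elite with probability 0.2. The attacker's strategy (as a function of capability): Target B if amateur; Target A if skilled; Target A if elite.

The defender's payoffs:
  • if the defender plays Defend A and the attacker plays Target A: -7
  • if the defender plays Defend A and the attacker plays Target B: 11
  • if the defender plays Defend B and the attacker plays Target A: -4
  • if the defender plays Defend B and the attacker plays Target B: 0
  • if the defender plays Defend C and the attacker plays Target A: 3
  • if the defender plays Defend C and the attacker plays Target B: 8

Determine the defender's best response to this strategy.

Compute the defender's expected payoff for each action, taking the expectation over the attacker's type.
E[Defend A] = 0.15·(11) + 0.65·(-7) + 0.2·(-7) = -4.3
E[Defend B] = 0.15·(0) + 0.65·(-4) + 0.2·(-4) = -3.4
E[Defend C] = 0.15·(8) + 0.65·(3) + 0.2·(3) = 3.75
Best response: Defend C (3.75 is the largest).

Defend C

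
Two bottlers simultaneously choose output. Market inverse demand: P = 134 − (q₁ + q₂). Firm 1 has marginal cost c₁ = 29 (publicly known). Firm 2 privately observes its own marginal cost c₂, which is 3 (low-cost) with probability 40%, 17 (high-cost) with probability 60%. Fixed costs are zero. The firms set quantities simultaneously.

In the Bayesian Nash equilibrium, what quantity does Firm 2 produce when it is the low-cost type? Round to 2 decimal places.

50.93

Type-c best response for Firm 2: q₂(c) = (134 − c)/2 − q₁/2.
Firm 1 maximizes expected profit; its first-order condition is 134 − 2q₁ − E[q₂] − 29 = 0.
Substituting E[q₂] and solving: E[c₂] = 11.4, so q₁ = (134 − 2·29 + 11.4)/3 = 29.1333.
q₂(low-cost) = (134 − 3 − 29.1333)/2 = 50.9333.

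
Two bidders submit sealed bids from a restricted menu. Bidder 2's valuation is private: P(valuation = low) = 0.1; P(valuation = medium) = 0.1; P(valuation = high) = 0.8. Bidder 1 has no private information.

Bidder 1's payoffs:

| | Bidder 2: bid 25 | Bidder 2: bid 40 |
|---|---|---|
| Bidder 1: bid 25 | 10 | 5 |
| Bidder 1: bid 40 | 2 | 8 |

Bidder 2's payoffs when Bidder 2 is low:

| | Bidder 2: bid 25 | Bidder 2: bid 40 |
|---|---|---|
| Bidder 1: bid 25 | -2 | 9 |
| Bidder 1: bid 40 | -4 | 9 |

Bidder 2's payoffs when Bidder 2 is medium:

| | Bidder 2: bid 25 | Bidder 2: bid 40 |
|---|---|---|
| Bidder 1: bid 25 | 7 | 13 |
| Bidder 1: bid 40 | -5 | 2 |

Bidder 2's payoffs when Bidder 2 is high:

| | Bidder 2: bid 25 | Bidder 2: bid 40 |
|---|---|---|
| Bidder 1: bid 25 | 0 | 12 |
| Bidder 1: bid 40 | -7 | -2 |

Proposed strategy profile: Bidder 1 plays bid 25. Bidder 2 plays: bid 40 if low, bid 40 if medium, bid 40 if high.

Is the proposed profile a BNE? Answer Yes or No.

No

A profile is a BNE iff every type of every player is best-responding given beliefs about the other side.
Bidder 1 plays bid 25: E[bid 25] = 0.1·(5) + 0.1·(5) + 0.8·(5) = 5; E[bid 40] = 8. Not best-responding. ✗
Bidder 2 (valuation low), facing bid 25: bid 25 gives -2, bid 40 gives 9. Proposed bid 40 is best. ✓
Bidder 2 (valuation medium), facing bid 25: bid 25 gives 7, bid 40 gives 13. Proposed bid 40 is best. ✓
Bidder 2 (valuation high), facing bid 25: bid 25 gives 0, bid 40 gives 12. Proposed bid 40 is best. ✓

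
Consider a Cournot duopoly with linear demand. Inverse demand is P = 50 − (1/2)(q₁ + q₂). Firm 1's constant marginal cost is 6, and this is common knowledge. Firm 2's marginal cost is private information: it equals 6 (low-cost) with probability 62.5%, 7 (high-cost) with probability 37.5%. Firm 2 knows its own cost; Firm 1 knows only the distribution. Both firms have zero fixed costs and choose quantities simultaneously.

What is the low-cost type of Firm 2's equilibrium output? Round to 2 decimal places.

29.21

Firm 2 with cost c maximizes (50 − (1/2)(q₁+q₂) − c)·q₂, giving q₂(c) = (50 − c − (1/2)q₁).
E[c₂] = 0.625·6 + 0.375·7 = 6.375
Firm 1's FOC against E[q₂] yields q₁ = (50 − 2·6 + E[c₂])/(3/2) = (50 − 12 + 6.375)/(3/2) = 29.5833.
q₂(low-cost) = (50 − 6 − (1/2)·29.5833) = 29.2083.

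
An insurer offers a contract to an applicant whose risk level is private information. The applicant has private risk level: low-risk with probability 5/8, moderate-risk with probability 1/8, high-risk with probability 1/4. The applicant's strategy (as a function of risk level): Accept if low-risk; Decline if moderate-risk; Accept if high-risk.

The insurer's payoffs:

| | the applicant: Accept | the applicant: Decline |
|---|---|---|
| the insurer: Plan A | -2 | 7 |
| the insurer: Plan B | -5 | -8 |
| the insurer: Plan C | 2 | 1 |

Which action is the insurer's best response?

Compute the insurer's expected payoff for each action, taking the expectation over the applicant's type.
E[Plan A] = 5/8·(-2) + 1/8·(7) + 1/4·(-2) = -7/8
E[Plan B] = 5/8·(-5) + 1/8·(-8) + 1/4·(-5) = -43/8
E[Plan C] = 5/8·(2) + 1/8·(1) + 1/4·(2) = 15/8
Best response: Plan C (15/8 is the largest).

Plan C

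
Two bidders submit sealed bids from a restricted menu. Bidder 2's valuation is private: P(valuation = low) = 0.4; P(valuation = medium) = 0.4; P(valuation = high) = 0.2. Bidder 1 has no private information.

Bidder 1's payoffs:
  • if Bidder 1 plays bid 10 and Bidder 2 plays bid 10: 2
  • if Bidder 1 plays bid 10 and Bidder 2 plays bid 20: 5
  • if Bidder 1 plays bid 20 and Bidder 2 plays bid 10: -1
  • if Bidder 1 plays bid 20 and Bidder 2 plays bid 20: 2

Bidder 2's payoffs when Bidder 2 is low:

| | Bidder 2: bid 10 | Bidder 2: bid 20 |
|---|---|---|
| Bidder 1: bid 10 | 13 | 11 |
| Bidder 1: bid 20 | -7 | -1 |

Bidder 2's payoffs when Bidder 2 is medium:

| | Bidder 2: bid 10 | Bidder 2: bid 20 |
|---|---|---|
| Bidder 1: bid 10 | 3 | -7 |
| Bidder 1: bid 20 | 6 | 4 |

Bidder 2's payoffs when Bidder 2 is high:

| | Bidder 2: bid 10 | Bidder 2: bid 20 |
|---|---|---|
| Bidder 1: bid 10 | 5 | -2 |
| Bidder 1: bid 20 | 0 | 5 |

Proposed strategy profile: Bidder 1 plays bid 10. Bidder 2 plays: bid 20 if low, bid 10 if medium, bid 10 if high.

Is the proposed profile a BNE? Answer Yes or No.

No

A profile is a BNE iff every type of every player is best-responding given beliefs about the other side.
Bidder 1 plays bid 10: E[bid 10] = 0.4·(5) + 0.4·(2) + 0.2·(2) = 3.2; E[bid 20] = 0.2. Best-responding. ✓
Bidder 2 (valuation low), facing bid 10: bid 10 gives 13, bid 20 gives 11. Proposed bid 20 is not best — profitable deviation exists. ✗
Bidder 2 (valuation medium), facing bid 10: bid 10 gives 3, bid 20 gives -7. Proposed bid 10 is best. ✓
Bidder 2 (valuation high), facing bid 10: bid 10 gives 5, bid 20 gives -2. Proposed bid 10 is best. ✓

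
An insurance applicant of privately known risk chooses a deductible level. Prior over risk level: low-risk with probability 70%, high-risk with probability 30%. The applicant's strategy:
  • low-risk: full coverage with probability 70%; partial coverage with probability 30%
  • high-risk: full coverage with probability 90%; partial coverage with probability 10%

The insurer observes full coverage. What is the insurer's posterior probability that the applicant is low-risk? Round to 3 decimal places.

P(full coverage) = 0.7·0.7 + 0.3·0.9 = 0.76
P(low-risk | full coverage) = (0.7·0.7) / 0.76 = 0.49 / 0.76 = 0.644737

0.645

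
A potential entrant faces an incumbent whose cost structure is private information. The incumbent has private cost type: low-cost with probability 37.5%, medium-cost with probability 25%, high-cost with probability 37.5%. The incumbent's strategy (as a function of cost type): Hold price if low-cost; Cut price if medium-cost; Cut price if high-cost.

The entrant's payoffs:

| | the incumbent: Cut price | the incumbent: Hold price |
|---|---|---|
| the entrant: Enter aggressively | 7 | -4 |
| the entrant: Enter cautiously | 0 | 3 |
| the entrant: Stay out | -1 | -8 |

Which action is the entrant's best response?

Enter aggressively

E[Enter aggressively] = 0.375·(-4) + 0.25·(7) + 0.375·(7) = 2.875
E[Enter cautiously] = 0.375·(3) + 0.25·(0) + 0.375·(0) = 1.125
E[Stay out] = 0.375·(-8) + 0.25·(-1) + 0.375·(-1) = -3.625
Best response: Enter aggressively (2.875 is the largest).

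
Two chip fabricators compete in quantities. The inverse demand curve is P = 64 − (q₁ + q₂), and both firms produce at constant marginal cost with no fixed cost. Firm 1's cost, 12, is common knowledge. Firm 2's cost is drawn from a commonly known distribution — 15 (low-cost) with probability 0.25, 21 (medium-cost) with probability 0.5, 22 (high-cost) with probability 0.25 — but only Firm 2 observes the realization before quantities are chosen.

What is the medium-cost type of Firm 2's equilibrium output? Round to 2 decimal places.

Firm 2 with cost c maximizes (64 − (q₁+q₂) − c)·q₂, giving q₂(c) = (64 − c − q₁)/2.
E[c₂] = 0.25·15 + 0.5·21 + 0.25·22 = 19.75
Firm 1's FOC against E[q₂] yields q₁ = (64 − 2·12 + E[c₂])/3 = (64 − 24 + 19.75)/3 = 19.9167.
q₂(medium-cost) = (64 − 21 − 19.9167)/2 = 11.5417.

11.54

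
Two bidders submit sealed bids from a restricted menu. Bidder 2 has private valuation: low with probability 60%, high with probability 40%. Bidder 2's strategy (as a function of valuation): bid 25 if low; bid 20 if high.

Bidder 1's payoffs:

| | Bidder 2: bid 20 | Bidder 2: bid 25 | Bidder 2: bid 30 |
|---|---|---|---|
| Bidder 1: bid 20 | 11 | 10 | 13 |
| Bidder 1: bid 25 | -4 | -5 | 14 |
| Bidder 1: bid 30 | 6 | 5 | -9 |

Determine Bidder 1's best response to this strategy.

bid 20

E[bid 20] = 0.6·(10) + 0.4·(11) = 10.4
E[bid 25] = 0.6·(-5) + 0.4·(-4) = -4.6
E[bid 30] = 0.6·(5) + 0.4·(6) = 5.4
Best response: bid 20 (10.4 is the largest).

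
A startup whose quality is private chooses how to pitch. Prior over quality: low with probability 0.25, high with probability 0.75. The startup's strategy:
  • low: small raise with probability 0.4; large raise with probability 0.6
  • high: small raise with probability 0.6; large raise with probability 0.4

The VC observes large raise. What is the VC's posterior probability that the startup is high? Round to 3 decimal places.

0.667

P(large raise) = 0.25·0.6 + 0.75·0.4 = 0.45
P(high | large raise) = (0.75·0.4) / 0.45 = 0.3 / 0.45 = 0.666667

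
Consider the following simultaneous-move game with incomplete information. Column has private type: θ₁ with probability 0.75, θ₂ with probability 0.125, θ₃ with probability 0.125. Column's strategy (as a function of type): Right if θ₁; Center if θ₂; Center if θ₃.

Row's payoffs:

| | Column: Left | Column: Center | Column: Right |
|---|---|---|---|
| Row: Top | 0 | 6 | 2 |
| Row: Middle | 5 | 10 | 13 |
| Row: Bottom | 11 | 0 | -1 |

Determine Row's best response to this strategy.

Middle

E[Top] = 0.75·(2) + 0.125·(6) + 0.125·(6) = 3
E[Middle] = 0.75·(13) + 0.125·(10) + 0.125·(10) = 12.25
E[Bottom] = 0.75·(-1) + 0.125·(0) + 0.125·(0) = -0.75
Best response: Middle (12.25 is the largest).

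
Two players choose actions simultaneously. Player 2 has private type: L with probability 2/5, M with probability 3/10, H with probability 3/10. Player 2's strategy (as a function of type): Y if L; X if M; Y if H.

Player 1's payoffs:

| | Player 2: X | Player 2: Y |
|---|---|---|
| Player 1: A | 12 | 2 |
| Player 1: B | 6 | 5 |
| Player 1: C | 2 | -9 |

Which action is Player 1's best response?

B

Compute Player 1's expected payoff for each action, taking the expectation over Player 2's type.
E[A] = 2/5·(2) + 3/10·(12) + 3/10·(2) = 5
E[B] = 2/5·(5) + 3/10·(6) + 3/10·(5) = 53/10
E[C] = 2/5·(-9) + 3/10·(2) + 3/10·(-9) = -57/10
Best response: B (53/10 is the largest).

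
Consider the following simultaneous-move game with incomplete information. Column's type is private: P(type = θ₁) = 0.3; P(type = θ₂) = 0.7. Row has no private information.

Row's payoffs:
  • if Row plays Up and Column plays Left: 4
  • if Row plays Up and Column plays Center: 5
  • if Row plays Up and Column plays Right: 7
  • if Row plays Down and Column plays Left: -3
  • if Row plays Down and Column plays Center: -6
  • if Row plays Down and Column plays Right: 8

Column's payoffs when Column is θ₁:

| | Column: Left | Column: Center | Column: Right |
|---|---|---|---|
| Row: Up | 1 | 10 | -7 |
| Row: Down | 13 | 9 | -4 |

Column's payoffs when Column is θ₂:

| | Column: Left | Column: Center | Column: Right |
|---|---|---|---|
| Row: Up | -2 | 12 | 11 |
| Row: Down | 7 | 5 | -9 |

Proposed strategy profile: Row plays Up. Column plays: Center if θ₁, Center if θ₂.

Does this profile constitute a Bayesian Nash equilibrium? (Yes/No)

Yes

Row plays Up: E[Up] = 0.3·(5) + 0.7·(5) = 5; E[Down] = -6. Best-responding. ✓
Column (type θ₁), facing Up: Left gives 1, Center gives 10, Right gives -7. Proposed Center is best. ✓
Column (type θ₂), facing Up: Left gives -2, Center gives 12, Right gives 11. Proposed Center is best. ✓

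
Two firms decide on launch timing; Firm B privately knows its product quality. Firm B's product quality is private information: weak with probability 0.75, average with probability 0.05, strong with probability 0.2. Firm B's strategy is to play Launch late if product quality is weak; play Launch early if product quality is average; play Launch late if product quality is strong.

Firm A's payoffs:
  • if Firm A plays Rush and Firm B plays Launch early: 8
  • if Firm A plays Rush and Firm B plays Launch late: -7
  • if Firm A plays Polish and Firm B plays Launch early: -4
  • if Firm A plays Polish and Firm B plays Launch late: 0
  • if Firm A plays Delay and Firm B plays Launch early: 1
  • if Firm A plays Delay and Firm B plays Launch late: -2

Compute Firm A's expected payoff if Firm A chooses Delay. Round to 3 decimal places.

-1.850

Take the expectation over Firm B's product quality, weighting each type's action by its prior probability.
E[Delay] = 0.75·(-2) + 0.05·1 + 0.2·(-2) = (-1.5) + 0.05 + (-0.4) = -1.85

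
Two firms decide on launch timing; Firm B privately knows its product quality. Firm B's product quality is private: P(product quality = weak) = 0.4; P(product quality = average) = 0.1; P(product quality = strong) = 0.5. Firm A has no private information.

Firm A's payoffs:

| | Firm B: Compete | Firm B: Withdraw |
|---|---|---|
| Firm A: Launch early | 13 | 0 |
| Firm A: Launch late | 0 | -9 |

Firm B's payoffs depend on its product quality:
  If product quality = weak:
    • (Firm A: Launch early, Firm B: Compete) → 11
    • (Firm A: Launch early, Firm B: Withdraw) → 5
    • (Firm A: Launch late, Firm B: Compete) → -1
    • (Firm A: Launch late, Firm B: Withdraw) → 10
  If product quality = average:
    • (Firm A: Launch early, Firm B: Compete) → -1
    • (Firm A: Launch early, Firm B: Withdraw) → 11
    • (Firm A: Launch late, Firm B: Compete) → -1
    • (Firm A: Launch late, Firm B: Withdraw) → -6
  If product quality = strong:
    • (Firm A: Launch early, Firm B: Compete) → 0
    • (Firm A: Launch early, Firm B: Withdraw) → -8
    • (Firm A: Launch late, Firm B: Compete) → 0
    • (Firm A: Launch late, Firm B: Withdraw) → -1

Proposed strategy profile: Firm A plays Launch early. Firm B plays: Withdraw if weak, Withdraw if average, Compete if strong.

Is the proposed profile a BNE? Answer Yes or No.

A profile is a BNE iff every type of every player is best-responding given beliefs about the other side.
Firm A plays Launch early: E[Launch early] = 0.4·(0) + 0.1·(0) + 0.5·(13) = 6.5; E[Launch late] = -4.5. Best-responding. ✓
Firm B (product quality weak), facing Launch early: Compete gives 11, Withdraw gives 5. Proposed Withdraw is not best — profitable deviation exists. ✗
Firm B (product quality average), facing Launch early: Compete gives -1, Withdraw gives 11. Proposed Withdraw is best. ✓
Firm B (product quality strong), facing Launch early: Compete gives 0, Withdraw gives -8. Proposed Compete is best. ✓

No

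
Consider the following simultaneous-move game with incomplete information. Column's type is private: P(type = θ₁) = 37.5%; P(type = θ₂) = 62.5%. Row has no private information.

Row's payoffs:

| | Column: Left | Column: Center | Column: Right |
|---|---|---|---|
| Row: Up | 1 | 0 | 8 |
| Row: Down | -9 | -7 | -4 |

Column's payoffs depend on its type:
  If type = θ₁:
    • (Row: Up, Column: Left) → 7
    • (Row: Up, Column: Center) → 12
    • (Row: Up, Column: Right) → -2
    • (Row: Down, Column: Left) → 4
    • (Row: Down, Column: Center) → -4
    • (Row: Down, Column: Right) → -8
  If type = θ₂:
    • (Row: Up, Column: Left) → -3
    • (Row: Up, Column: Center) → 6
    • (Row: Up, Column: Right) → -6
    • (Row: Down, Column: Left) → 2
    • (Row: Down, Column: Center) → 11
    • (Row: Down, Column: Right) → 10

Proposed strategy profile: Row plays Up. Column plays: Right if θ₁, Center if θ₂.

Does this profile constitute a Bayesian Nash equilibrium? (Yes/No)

No

Row plays Up: E[Up] = 0.375·(8) + 0.625·(0) = 3; E[Down] = -5.875. Best-responding. ✓
Column (type θ₁), facing Up: Left gives 7, Center gives 12, Right gives -2. Proposed Right is not best — profitable deviation exists. ✗
Column (type θ₂), facing Up: Left gives -3, Center gives 6, Right gives -6. Proposed Center is best. ✓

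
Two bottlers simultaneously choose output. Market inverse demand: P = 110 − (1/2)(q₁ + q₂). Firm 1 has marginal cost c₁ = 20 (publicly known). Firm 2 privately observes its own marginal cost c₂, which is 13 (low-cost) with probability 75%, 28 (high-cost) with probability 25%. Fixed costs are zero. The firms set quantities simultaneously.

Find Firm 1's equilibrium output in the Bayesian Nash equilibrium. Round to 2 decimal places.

Each type of Firm 2 best-responds to q₁; Firm 1 best-responds to the expected q₂ over Firm 2's types.
Firm 2 with cost c maximizes (110 − (1/2)(q₁+q₂) − c)·q₂, giving q₂(c) = (110 − c − (1/2)q₁).
E[c₂] = 0.75·13 + 0.25·28 = 16.75
Firm 1's FOC against E[q₂] yields q₁ = (110 − 2·20 + E[c₂])/(3/2) = (110 − 40 + 16.75)/(3/2) = 57.8333.

57.83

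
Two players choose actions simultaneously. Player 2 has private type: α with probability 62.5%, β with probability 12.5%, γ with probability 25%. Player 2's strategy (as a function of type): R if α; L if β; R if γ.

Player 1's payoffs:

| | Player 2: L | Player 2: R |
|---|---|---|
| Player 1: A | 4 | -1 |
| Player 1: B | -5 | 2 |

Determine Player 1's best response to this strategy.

B

E[A] = 0.625·(-1) + 0.125·(4) + 0.25·(-1) = -0.375
E[B] = 0.625·(2) + 0.125·(-5) + 0.25·(2) = 1.125
Best response: B (1.125 is the largest).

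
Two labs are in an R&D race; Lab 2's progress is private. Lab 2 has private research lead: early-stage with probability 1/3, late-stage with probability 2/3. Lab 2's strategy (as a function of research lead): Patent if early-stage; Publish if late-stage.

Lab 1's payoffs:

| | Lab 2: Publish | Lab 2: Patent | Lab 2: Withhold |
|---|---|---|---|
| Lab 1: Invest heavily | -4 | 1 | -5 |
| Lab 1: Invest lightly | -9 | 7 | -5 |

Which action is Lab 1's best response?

Compute Lab 1's expected payoff for each action, taking the expectation over Lab 2's type.
E[Invest heavily] = 1/3·(1) + 2/3·(-4) = -7/3
E[Invest lightly] = 1/3·(7) + 2/3·(-9) = -11/3
Best response: Invest heavily (-7/3 is the largest).

Invest heavily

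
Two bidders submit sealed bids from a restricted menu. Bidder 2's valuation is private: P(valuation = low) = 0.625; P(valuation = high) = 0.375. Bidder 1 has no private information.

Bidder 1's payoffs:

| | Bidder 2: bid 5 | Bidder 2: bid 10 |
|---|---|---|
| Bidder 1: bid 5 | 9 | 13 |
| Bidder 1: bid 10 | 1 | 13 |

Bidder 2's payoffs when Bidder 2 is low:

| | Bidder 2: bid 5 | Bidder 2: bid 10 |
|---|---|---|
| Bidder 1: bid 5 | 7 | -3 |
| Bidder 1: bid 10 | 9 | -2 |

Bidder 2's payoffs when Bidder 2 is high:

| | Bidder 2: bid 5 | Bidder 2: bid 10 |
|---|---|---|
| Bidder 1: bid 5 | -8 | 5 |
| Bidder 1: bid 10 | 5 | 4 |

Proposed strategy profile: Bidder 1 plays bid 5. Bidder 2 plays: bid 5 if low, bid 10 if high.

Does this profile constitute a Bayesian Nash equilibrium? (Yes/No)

Yes

Bidder 1 plays bid 5: E[bid 5] = 0.625·(9) + 0.375·(13) = 10.5; E[bid 10] = 5.5. Best-responding. ✓
Bidder 2 (valuation low), facing bid 5: bid 5 gives 7, bid 10 gives -3. Proposed bid 5 is best. ✓
Bidder 2 (valuation high), facing bid 5: bid 5 gives -8, bid 10 gives 5. Proposed bid 10 is best. ✓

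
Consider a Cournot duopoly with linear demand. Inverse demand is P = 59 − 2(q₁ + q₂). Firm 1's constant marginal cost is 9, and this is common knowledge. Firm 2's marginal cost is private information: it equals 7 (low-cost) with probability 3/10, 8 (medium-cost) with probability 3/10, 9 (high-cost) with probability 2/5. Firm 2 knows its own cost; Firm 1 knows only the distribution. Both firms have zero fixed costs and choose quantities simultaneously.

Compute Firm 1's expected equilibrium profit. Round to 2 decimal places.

Type-c best response for Firm 2: q₂(c) = (59 − c)/4 − q₁/2.
Firm 1 maximizes expected profit; its first-order condition is 59 − 4q₁ − 2E[q₂] − 9 = 0.
Substituting E[q₂] and solving: E[c₂] = 8.1, so q₁ = (59 − 2·9 + 8.1)/6 = 8.18333.
E[P] = 59 − 2·(q₁ + E[q₂]) = 25.3667; Firm 1's expected profit = (E[P] − 9)·q₁ = (25.3667 − 9)·8.18333 = 133.934.

133.93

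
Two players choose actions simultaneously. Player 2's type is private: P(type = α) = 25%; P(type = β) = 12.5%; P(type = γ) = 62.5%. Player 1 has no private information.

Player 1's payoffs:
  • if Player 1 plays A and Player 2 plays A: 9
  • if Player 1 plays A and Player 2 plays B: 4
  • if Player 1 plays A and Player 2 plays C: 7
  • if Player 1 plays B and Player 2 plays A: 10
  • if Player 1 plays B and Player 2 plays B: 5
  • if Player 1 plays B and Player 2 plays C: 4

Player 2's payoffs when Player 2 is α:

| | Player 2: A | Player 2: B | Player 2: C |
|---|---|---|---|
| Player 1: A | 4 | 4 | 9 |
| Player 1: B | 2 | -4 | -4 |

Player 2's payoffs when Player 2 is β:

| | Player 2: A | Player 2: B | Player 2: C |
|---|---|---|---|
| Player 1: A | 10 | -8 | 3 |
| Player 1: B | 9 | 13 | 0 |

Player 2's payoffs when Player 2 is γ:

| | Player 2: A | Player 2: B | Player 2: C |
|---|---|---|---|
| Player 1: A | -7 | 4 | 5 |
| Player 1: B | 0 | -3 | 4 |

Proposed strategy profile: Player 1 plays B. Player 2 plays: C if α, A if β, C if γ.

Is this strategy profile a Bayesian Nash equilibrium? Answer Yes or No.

No

A profile is a BNE iff every type of every player is best-responding given beliefs about the other side.
Player 1 plays B: E[B] = 0.25·(4) + 0.125·(10) + 0.625·(4) = 4.75; E[A] = 7.25. Not best-responding. ✗
Player 2 (type α), facing B: A gives 2, B gives -4, C gives -4. Proposed C is not best — profitable deviation exists. ✗
Player 2 (type β), facing B: A gives 9, B gives 13, C gives 0. Proposed A is not best — profitable deviation exists. ✗
Player 2 (type γ), facing B: A gives 0, B gives -3, C gives 4. Proposed C is best. ✓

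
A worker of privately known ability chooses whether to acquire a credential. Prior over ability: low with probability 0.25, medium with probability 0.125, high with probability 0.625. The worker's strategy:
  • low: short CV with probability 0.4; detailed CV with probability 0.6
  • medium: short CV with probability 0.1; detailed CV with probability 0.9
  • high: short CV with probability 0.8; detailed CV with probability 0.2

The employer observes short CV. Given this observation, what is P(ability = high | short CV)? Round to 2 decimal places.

0.82

P(short CV) = 0.25·0.4 + 0.125·0.1 + 0.625·0.8 = 0.6125
P(high | short CV) = (0.625·0.8) / 0.6125 = 0.5 / 0.6125 = 0.816327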